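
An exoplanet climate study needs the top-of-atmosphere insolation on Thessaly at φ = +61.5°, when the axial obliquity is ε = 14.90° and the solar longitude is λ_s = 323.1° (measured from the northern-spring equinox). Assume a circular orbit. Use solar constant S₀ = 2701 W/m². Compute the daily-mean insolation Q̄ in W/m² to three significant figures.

Q̄ ≈ 239 W/m²

Solar declination: sin δ = sin ε · sin λ_s = sin 14.90° × sin 323.1° = -0.15439, so δ = -8.881°.
cos H₀ = −tan(+61.5°) tan(-8.881°) = 0.2878, H₀ = 1.2789 rad.
Bracket: H₀ sin φ sin δ + cos φ cos δ sin H₀ = 1.2789×0.87882×-0.15439 + 0.47716×0.98801×0.95769 = -0.173522 + 0.451492 = 0.277970.
Q̄ = (S₀/π) × [bracket] = (2701/π) × 0.277970 = 239.0 W/m².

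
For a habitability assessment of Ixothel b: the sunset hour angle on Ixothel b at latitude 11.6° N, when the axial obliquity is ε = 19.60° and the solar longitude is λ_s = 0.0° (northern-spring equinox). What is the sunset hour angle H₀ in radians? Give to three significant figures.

Solar declination: sin δ = sin ε · sin λ_s = sin 19.60° × sin 0.0° = 0.00000, so δ = +0.000°.
cos H₀ = −tan φ · tan δ = −tan(+11.6°) × tan(+0.000°) = -0.0000, so H₀ = 1.5708 rad = 90.00°.

H₀ = 1.57 rad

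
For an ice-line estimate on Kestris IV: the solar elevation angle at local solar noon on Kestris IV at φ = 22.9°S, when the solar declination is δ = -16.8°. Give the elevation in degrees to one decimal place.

At local noon the hour angle is zero, so the zenith angle equals |φ − δ| = |-22.9° − (-16.800°)| = 6.100°.
Elevation = 90° − 6.100° = 83.9°.

83.9°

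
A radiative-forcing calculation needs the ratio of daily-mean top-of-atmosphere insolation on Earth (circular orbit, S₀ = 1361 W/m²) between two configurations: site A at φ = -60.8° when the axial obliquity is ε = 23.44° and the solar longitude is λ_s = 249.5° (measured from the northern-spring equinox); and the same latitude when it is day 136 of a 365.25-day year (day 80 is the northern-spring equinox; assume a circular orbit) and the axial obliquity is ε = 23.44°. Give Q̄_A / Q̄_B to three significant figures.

— Configuration A (φ=-60.8°):
Solar declination: sin δ = sin ε · sin λ_s = sin 23.44° × sin 249.5° = -0.37260, so δ = -21.876°.
cos H₀ = −tan(-60.8°) tan(-21.876°) = -0.7184, H₀ = 2.3723 rad.
Bracket: H₀ sin φ sin δ + cos φ cos δ sin H₀ = 2.3723×-0.87292×-0.37260 + 0.48786×0.92799×0.69561 = 0.771591 + 0.314923 = 1.086514.
Q̄ = (S₀/π) × [bracket] = (1361/π) × 1.086514 = 470.70 W/m².
— Configuration B (φ=-60.8°):
Solar longitude: λ_s = 360° × (136 − 80)/365.25 = 55.195°.
sin δ = sin 23.44° × sin 55.195° = 0.32662, so δ = +19.064°.
cos H₀ = −tan(-60.8°) tan(+19.064°) = 0.6183, H₀ = 0.9042 rad.
Bracket: H₀ sin φ sin δ + cos φ cos δ sin H₀ = 0.9042×-0.87292×0.32662 + 0.48786×0.94515×0.78591 = -0.257799 + 0.362384 = 0.104585.
Q̄ = (S₀/π) × [bracket] = (1361/π) × 0.104585 = 45.308 W/m².
Ratio Q̄_A / Q̄_B = 470.70 / 45.308 = 10.39.

Q̄_A / Q̄_B ≈ 10.4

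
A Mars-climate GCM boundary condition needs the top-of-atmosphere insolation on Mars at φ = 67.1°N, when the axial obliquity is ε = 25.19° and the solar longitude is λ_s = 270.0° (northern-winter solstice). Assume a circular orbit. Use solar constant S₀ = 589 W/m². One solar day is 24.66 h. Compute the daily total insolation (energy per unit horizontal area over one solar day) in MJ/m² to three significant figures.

Solar declination: sin δ = sin ε · sin λ_s = sin 25.19° × sin 270.0° = -0.42562, so δ = -25.190°.
cos H₀ = −tan(+67.1°) tan(-25.190°) = 1.1135 ≥ 1 ⇒ polar night, H₀ = 0 and Q̄ = 0.
Daily total = Q̄ × 24.66 h × 3600 s/h = 0.00 MJ/m².

0.00 MJ/m²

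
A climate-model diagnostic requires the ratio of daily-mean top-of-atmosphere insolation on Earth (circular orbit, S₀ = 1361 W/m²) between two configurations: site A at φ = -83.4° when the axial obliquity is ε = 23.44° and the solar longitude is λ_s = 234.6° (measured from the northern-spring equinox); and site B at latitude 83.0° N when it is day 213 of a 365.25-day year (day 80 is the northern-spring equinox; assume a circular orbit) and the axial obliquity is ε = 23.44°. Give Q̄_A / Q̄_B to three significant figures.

— Configuration A (φ=-83.4°):
Solar declination: sin δ = sin ε · sin λ_s = sin 23.44° × sin 234.6° = -0.32425, so δ = -18.920°.
cos H₀ = −tan(-83.4°) tan(-18.920°) = -2.9625 ≤ −1 ⇒ polar day, H₀ = π.
Bracket: H₀ sin φ sin δ + cos φ cos δ sin H₀ = 3.1416×-0.99337×-0.32425 + 0.11494×0.94597×0.00000 = 1.011910 + 0.000000 = 1.011910.
Q̄ = (S₀/π) × [bracket] = (1361/π) × 1.011910 = 438.38 W/m².
— Configuration B (φ=+83.0°):
Solar longitude: λ_s = 360° × (213 − 80)/365.25 = 131.088°.
sin δ = sin 23.44° × sin 131.088° = 0.29981, so δ = +17.446°.
cos H₀ = −tan(+83.0°) tan(+17.446°) = -2.5595 ≤ −1 ⇒ polar day, H₀ = π.
Bracket: H₀ sin φ sin δ + cos φ cos δ sin H₀ = 3.1416×0.99255×0.29981 + 0.12187×0.95400×0.00000 = 0.934866 + 0.000000 = 0.934866.
Q̄ = (S₀/π) × [bracket] = (1361/π) × 0.934866 = 405.00 W/m².
Ratio Q̄_A / Q̄_B = 438.38 / 405.00 = 1.082.

Q̄_A / Q̄_B ≈ 1.08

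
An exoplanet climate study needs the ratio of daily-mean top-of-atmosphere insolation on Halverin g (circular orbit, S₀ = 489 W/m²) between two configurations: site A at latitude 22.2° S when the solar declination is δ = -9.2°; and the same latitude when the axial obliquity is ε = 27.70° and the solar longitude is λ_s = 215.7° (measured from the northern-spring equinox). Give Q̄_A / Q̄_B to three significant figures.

Q̄_A / Q̄_B ≈ 0.955

— Configuration A (φ=-22.2°):
cos H₀ = −tan(-22.2°) tan(-9.200°) = -0.0661, H₀ = 1.6369 rad.
Bracket: H₀ sin φ sin δ + cos φ cos δ sin H₀ = 1.6369×-0.37784×-0.15988 + 0.92587×0.98714×0.99781 = 0.098884 + 0.911962 = 1.010846.
Q̄ = (S₀/π) × [bracket] = (489/π) × 1.010846 = 157.34 W/m².
— Configuration B (φ=-22.2°):
Solar declination: sin δ = sin ε · sin λ_s = sin 27.70° × sin 215.7° = -0.27125, so δ = -15.739°.
cos H₀ = −tan(-22.2°) tan(-15.739°) = -0.1150, H₀ = 1.6861 rad.
Bracket: H₀ sin φ sin δ + cos φ cos δ sin H₀ = 1.6861×-0.37784×-0.27125 + 0.92587×0.96251×0.99336 = 0.172807 + 0.885242 = 1.058049.
Q̄ = (S₀/π) × [bracket] = (489/π) × 1.058049 = 164.69 W/m².
Ratio Q̄_A / Q̄_B = 157.34 / 164.69 = 0.9554.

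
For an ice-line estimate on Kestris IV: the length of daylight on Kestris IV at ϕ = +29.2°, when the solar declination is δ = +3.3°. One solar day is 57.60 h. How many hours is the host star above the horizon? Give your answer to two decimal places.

cos h₀ = −tan ϕ · tan δ = −tan(+29.2°) × tan(+3.300°) = -0.0322, so h₀ = 1.6030 rad = 91.85°.
Daylight = 2h₀/(2π) × 57.60 h = (1.6030/π) × 57.60 = 29.39 h.

29.39 h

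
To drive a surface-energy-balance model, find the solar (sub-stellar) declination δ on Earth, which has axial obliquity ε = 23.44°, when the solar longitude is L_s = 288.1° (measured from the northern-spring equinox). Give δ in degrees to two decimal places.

sin δ = sin ε · sin L_s = sin 23.44° × sin 288.1° = -0.378104.
δ = arcsin(-0.378104) = -22.22°.

δ = -22.22°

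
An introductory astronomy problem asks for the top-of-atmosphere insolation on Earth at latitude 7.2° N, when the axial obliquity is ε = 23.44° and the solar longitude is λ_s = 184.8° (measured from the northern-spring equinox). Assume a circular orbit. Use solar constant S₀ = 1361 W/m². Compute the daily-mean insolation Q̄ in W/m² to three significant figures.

Solar declination: sin δ = sin ε · sin λ_s = sin 23.44° × sin 184.8° = -0.03329, so δ = -1.908°.
cos H₀ = −tan(+7.2°) tan(-1.908°) = 0.0042, H₀ = 1.5666 rad.
Bracket: H₀ sin φ sin δ + cos φ cos δ sin H₀ = 1.5666×0.12533×-0.03329 + 0.99211×0.99945×0.99999 = -0.006536 + 0.991554 = 0.985018.
Q̄ = (S₀/π) × [bracket] = (1361/π) × 0.985018 = 426.7 W/m².

Q̄ ≈ 427 W/m²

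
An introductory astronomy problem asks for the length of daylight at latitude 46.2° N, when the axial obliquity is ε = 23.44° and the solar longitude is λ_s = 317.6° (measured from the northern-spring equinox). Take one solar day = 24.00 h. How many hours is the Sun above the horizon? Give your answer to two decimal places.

Solar declination: sin δ = sin ε · sin λ_s = sin 23.44° × sin 317.6° = -0.26823, so δ = -15.559°.
cos H₀ = −tan φ · tan δ = −tan(+46.2°) × tan(-15.559°) = 0.2903, so H₀ = 1.2762 rad = 73.12°.
Daylight = 2H₀/(2π) × 24.00 h = (1.2762/π) × 24.00 = 9.75 h.

9.75 h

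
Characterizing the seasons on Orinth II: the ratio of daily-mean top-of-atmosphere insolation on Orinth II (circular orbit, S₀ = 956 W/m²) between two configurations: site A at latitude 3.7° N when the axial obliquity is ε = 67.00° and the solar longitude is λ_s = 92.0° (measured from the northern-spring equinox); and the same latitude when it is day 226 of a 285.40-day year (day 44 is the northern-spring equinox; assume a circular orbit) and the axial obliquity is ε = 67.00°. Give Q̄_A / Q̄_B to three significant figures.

Q̄_A / Q̄_B ≈ 0.761

— Configuration A (φ=+3.7°):
Solar declination: sin δ = sin ε · sin λ_s = sin 67.00° × sin 92.0° = 0.91994, so δ = +66.918°.
cos H₀ = −tan(+3.7°) tan(+66.918°) = -0.1517, H₀ = 1.7231 rad.
Bracket: H₀ sin φ sin δ + cos φ cos δ sin H₀ = 1.7231×0.06453×0.91994 + 0.99792×0.39205×0.98842 = 0.102290 + 0.386704 = 0.488994.
Q̄ = (S₀/π) × [bracket] = (956/π) × 0.488994 = 148.80 W/m².
— Configuration B (φ=+3.7°):
Solar longitude: λ_s = 360° × (226 − 44)/285.40 = 229.573°.
sin δ = sin 67.00° × sin 229.573° = -0.70071, so δ = -44.484°.
cos H₀ = −tan(+3.7°) tan(-44.484°) = 0.0635, H₀ = 1.5072 rad.
Bracket: H₀ sin φ sin δ + cos φ cos δ sin H₀ = 1.5072×0.06453×-0.70071 + 0.99792×0.71344×0.99798 = -0.068151 + 0.710518 = 0.642367.
Q̄ = (S₀/π) × [bracket] = (956/π) × 0.642367 = 195.48 W/m².
Ratio Q̄_A / Q̄_B = 148.80 / 195.48 = 0.7612.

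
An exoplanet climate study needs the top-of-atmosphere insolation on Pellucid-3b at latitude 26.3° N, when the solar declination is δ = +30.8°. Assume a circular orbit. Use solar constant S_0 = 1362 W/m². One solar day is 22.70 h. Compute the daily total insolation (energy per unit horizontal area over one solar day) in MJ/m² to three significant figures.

41.1 MJ/m²

cos h₀ = −tan(+26.3°) tan(+30.800°) = -0.2946, h₀ = 1.8699 rad.
Bracket: h₀ sin ϕ sin δ + cos ϕ cos δ sin h₀ = 1.8699×0.44307×0.51204 + 0.89649×0.85896×0.95561 = 0.424223 + 0.735867 = 1.160090.
Q̄ = (S_0/π) × [bracket] = (1362/π) × 1.160090 = 502.94 W/m².
Daily total = Q̄ × 22.70 h × 3600 s/h = 502.94 × 22.70 × 3600 / 10⁶ = 41.10 MJ/m².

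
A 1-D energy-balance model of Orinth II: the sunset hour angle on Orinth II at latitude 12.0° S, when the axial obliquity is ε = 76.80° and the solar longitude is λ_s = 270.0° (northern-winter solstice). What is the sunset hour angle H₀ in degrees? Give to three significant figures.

Solar declination: sin δ = sin ε · sin λ_s = sin 76.80° × sin 270.0° = -0.97358, so δ = -76.800°.
cos H₀ = −tan φ · tan δ = −tan(-12.0°) × tan(-76.800°) = -0.9062, so H₀ = 2.7051 rad = 154.99°.

H₀ = 155°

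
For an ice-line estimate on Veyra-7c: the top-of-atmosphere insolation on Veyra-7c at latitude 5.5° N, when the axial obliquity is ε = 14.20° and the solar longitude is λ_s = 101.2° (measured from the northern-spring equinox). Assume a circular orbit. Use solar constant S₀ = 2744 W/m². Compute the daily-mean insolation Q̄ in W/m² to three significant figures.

Solar declination: sin δ = sin ε · sin λ_s = sin 14.20° × sin 101.2° = 0.24064, so δ = +13.924°.
cos H₀ = −tan(+5.5°) tan(+13.924°) = -0.0239, H₀ = 1.5947 rad.
Bracket: H₀ sin φ sin δ + cos φ cos δ sin H₀ = 1.5947×0.09585×0.24064 + 0.99540×0.97062×0.99972 = 0.036782 + 0.965885 = 1.002667.
Q̄ = (S₀/π) × [bracket] = (2744/π) × 1.002667 = 875.8 W/m².

Q̄ ≈ 876 W/m²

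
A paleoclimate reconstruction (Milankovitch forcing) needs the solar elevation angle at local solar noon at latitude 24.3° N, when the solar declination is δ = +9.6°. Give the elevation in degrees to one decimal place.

At local noon the hour angle is zero, so the zenith angle equals |ϕ − δ| = |+24.3° − (+9.600°)| = 14.700°.
Elevation = 90° − 14.700° = 75.3°.

75.3°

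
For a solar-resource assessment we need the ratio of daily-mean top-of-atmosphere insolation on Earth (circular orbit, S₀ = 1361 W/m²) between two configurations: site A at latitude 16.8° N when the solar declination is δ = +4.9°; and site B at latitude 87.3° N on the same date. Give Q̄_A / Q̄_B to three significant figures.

— Configuration A (φ=+16.8°):
cos H₀ = −tan(+16.8°) tan(+4.900°) = -0.0259, H₀ = 1.5967 rad.
Bracket: H₀ sin φ sin δ + cos φ cos δ sin H₀ = 1.5967×0.28903×0.08542 + 0.95732×0.99635×0.99966 = 0.039421 + 0.953501 = 0.992922.
Q̄ = (S₀/π) × [bracket] = (1361/π) × 0.992922 = 430.15 W/m².
— Configuration B (φ=+87.3°):
cos H₀ = −tan(+87.3°) tan(+4.900°) = -1.8179 ≤ −1 ⇒ polar day, H₀ = π.
Bracket: H₀ sin φ sin δ + cos φ cos δ sin H₀ = 3.1416×0.99889×0.08542 + 0.04711×0.99635×0.00000 = 0.268058 + 0.000000 = 0.268058.
Q̄ = (S₀/π) × [bracket] = (1361/π) × 0.268058 = 116.13 W/m².
Ratio Q̄_A / Q̄_B = 430.15 / 116.13 = 3.704.

Q̄_A / Q̄_B ≈ 3.70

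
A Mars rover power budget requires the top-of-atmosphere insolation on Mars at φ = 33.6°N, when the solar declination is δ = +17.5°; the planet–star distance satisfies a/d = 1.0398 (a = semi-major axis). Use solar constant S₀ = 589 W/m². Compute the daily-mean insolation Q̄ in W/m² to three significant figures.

Q̄ ≈ 218 W/m²

cos H₀ = −tan(+33.6°) tan(+17.500°) = -0.2095, H₀ = 1.7818 rad.
Bracket: H₀ sin φ sin δ + cos φ cos δ sin H₀ = 1.7818×0.55339×0.30071 + 0.83292×0.95372×0.97781 = 0.296509 + 0.776745 = 1.073254.
Inverse-square distance factor (a/d)² = 1.0398² = 1.081184.
Q̄ = (S₀/π) × 1.081184 × [bracket] = (589/π) × 1.081184 × 1.073254 = 217.6 W/m².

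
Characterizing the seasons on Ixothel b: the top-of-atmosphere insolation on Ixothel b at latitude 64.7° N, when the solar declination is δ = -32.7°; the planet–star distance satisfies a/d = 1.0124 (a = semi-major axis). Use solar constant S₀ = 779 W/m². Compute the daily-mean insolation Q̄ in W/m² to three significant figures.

cos H₀ = −tan(+64.7°) tan(-32.700°) = 1.3581 ≥ 1 ⇒ polar night, H₀ = 0 and Q̄ = 0.
Inverse-square distance factor (a/d)² = 1.0124² = 1.024954.

Q̄ ≈ 0.00 W/m²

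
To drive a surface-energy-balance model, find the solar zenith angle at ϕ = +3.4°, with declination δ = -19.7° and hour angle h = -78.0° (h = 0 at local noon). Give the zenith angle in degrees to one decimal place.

θ_z = 79.9°

cos θ_z = sin ϕ sin δ + cos ϕ cos δ cos h = -0.019992 + 0.195398 = 0.175406.
θ_z = arccos(0.175406) = 79.9°.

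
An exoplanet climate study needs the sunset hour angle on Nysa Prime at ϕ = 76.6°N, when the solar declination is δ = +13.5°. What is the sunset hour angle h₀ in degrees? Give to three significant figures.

Sunrise equation: cos h₀ = −tan ϕ · tan δ = -1.0077 ≤ −1, so the host star never sets (polar day) and h₀ = π.

h₀ = 180°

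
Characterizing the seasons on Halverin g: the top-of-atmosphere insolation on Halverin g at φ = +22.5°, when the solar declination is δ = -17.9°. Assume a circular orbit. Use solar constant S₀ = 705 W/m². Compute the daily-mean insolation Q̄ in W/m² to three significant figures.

Q̄ ≈ 158 W/m²

cos H₀ = −tan(+22.5°) tan(-17.900°) = 0.1338, H₀ = 1.4366 rad.
Bracket: H₀ sin φ sin δ + cos φ cos δ sin H₀ = 1.4366×0.38268×-0.30736 + 0.92388×0.95159×0.99101 = -0.168974 + 0.871251 = 0.702277.
Q̄ = (S₀/π) × [bracket] = (705/π) × 0.702277 = 157.6 W/m².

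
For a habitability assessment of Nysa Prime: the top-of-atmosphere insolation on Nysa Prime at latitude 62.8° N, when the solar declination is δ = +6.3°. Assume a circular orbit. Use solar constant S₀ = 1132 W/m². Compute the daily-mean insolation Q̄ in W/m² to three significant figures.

cos H₀ = −tan(+62.8°) tan(+6.300°) = -0.2148, H₀ = 1.7873 rad.
Bracket: H₀ sin φ sin δ + cos φ cos δ sin H₀ = 1.7873×0.88942×0.10973 + 0.45710×0.99396×0.97665 = 0.174433 + 0.443730 = 0.618163.
Q̄ = (S₀/π) × [bracket] = (1132/π) × 0.618163 = 222.7 W/m².

Q̄ ≈ 223 W/m²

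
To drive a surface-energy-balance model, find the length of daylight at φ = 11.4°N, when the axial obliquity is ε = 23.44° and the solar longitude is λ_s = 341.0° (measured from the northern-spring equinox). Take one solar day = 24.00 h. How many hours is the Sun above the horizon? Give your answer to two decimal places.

Solar declination: sin δ = sin ε · sin λ_s = sin 23.44° × sin 341.0° = -0.12951, so δ = -7.441°.
cos H₀ = −tan φ · tan δ = −tan(+11.4°) × tan(-7.441°) = 0.0263, so H₀ = 1.5445 rad = 88.49°.
Daylight = 2H₀/(2π) × 24.00 h = (1.5445/π) × 24.00 = 11.80 h.

11.80 h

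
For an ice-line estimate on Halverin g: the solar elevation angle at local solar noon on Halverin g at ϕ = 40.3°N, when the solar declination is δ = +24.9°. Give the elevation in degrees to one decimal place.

74.6°

At local noon the hour angle is zero, so the zenith angle equals |ϕ − δ| = |+40.3° − (+24.900°)| = 15.400°.
Elevation = 90° − 15.400° = 74.6°.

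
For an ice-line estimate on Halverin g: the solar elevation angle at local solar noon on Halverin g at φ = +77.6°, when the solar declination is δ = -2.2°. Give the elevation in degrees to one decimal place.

At local noon the hour angle is zero, so the zenith angle equals |φ − δ| = |+77.6° − (-2.200°)| = 79.800°.
Elevation = 90° − 79.800° = 10.2°.

10.2°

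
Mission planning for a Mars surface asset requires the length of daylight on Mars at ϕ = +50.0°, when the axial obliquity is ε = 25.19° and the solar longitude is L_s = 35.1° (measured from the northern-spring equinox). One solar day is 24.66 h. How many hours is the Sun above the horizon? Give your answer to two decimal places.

14.73 h

Solar declination: sin δ = sin ε · sin L_s = sin 25.19° × sin 35.1° = 0.24473, so δ = +14.166°.
cos h₀ = −tan ϕ · tan δ = −tan(+50.0°) × tan(+14.166°) = -0.3008, so h₀ = 1.8763 rad = 107.51°.
Daylight = 2h₀/(2π) × 24.66 h = (1.8763/π) × 24.66 = 14.73 h.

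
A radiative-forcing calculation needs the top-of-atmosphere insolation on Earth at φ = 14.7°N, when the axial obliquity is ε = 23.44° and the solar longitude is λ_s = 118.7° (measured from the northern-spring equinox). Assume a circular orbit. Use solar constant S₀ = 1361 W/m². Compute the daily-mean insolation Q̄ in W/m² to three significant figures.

Solar declination: sin δ = sin ε · sin λ_s = sin 23.44° × sin 118.7° = 0.34892, so δ = +20.421°.
cos H₀ = −tan(+14.7°) tan(+20.421°) = -0.0977, H₀ = 1.6686 rad.
Bracket: H₀ sin φ sin δ + cos φ cos δ sin H₀ = 1.6686×0.25376×0.34892 + 0.96727×0.93715×0.99522 = 0.147741 + 0.902144 = 1.049885.
Q̄ = (S₀/π) × [bracket] = (1361/π) × 1.049885 = 454.8 W/m².

Q̄ ≈ 455 W/m²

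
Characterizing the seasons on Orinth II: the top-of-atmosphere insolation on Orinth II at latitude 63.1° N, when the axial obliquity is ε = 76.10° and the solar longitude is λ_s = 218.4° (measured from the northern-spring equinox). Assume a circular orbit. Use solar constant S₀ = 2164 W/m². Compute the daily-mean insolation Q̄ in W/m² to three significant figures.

Q̄ ≈ 0.00 W/m²

Solar declination: sin δ = sin ε · sin λ_s = sin 76.10° × sin 218.4° = -0.60296, so δ = -37.082°.
cos H₀ = −tan(+63.1°) tan(-37.082°) = 1.4898 ≥ 1 ⇒ polar night, H₀ = 0 and Q̄ = 0.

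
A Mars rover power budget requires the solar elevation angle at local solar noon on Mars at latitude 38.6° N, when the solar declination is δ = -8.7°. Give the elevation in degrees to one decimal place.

At local noon the hour angle is zero, so the zenith angle equals |ϕ − δ| = |+38.6° − (-8.700°)| = 47.300°.
Elevation = 90° − 47.300° = 42.7°.

42.7°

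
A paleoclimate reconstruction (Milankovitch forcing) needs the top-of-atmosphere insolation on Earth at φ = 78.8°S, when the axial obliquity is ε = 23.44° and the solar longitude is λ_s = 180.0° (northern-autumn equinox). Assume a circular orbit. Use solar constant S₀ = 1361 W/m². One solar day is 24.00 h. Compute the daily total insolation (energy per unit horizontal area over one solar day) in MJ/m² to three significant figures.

Solar declination: sin δ = sin ε · sin λ_s = sin 23.44° × sin 180.0° = 0.00000, so δ = +0.000°.
cos H₀ = −tan(-78.8°) tan(+0.000°) = 0.0000, H₀ = 1.5708 rad.
Bracket: H₀ sin φ sin δ + cos φ cos δ sin H₀ = 1.5708×-0.98096×0.00000 + 0.19423×1.00000×1.00000 = -0.000000 + 0.194230 = 0.194230.
Q̄ = (S₀/π) × [bracket] = (1361/π) × 0.194230 = 84.144 W/m².
Daily total = Q̄ × 24.00 h × 3600 s/h = 84.144 × 24.00 × 3600 / 10⁶ = 7.270 MJ/m².

7.27 MJ/m²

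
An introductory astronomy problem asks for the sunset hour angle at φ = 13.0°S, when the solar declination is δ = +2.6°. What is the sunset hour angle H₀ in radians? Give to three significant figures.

H₀ = 1.56 rad

cos H₀ = −tan φ · tan δ = −tan(-13.0°) × tan(+2.600°) = 0.0105, so H₀ = 1.5603 rad = 89.40°.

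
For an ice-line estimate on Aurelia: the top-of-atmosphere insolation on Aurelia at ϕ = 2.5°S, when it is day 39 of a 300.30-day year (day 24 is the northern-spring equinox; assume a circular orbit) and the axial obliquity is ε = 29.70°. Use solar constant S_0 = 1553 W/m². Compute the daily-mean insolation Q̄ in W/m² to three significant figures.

Q̄ ≈ 483 W/m²

Solar longitude: L_s = 360° × (39 − 24)/300.30 = 17.982°.
sin δ = sin 29.70° × sin 17.982° = 0.15296, so δ = +8.798°.
cos h₀ = −tan(-2.5°) tan(+8.798°) = 0.0068, h₀ = 1.5640 rad.
Bracket: h₀ sin ϕ sin δ + cos ϕ cos δ sin h₀ = 1.5640×-0.04362×0.15296 + 0.99905×0.98823×0.99998 = -0.010435 + 0.987271 = 0.976836.
Q̄ = (S_0/π) × [bracket] = (1553/π) × 0.976836 = 482.9 W/m².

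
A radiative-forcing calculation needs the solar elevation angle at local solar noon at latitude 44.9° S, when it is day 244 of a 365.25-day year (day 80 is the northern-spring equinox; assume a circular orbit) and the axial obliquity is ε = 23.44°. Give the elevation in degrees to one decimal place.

37.9°

Solar longitude: λ_s = 360° × (244 − 80)/365.25 = 161.643°.
sin δ = sin 23.44° × sin 161.643° = 0.12528, so δ = +7.197°.
At local noon the hour angle is zero, so the zenith angle equals |φ − δ| = |-44.9° − (+7.197°)| = 52.097°.
Elevation = 90° − 52.097° = 37.9°.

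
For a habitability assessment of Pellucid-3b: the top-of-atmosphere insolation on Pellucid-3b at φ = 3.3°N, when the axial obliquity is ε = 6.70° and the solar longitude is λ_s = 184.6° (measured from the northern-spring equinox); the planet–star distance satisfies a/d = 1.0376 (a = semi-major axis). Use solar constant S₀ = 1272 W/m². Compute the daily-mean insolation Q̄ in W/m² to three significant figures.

Solar declination: sin δ = sin ε · sin λ_s = sin 6.70° × sin 184.6° = -0.00936, so δ = -0.536°.
cos H₀ = −tan(+3.3°) tan(-0.536°) = 0.0005, H₀ = 1.5703 rad.
Bracket: H₀ sin φ sin δ + cos φ cos δ sin H₀ = 1.5703×0.05756×-0.00936 + 0.99834×0.99996×1.00000 = -0.000846 + 0.998300 = 0.997454.
Inverse-square distance factor (a/d)² = 1.0376² = 1.076614.
Q̄ = (S₀/π) × 1.076614 × [bracket] = (1272/π) × 1.076614 × 0.997454 = 434.8 W/m².

Q̄ ≈ 435 W/m²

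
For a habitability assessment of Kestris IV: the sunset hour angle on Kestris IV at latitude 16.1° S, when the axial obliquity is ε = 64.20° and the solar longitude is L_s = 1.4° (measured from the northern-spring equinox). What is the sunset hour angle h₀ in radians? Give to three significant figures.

Solar declination: sin δ = sin ε · sin L_s = sin 64.20° × sin 1.4° = 0.02200, so δ = +1.260°.
cos h₀ = −tan ϕ · tan δ = −tan(-16.1°) × tan(+1.260°) = 0.0064, so h₀ = 1.5644 rad = 89.64°.

h₀ = 1.56 rad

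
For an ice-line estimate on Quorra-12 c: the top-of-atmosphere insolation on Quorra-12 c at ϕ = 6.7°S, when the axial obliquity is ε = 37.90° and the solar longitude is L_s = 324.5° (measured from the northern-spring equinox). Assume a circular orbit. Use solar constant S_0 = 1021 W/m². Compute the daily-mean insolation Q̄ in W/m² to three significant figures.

Q̄ ≈ 323 W/m²

Solar declination: sin δ = sin ε · sin L_s = sin 37.90° × sin 324.5° = -0.35672, so δ = -20.899°.
cos h₀ = −tan(-6.7°) tan(-20.899°) = -0.0449, h₀ = 1.6157 rad.
Bracket: h₀ sin ϕ sin δ + cos ϕ cos δ sin h₀ = 1.6157×-0.11667×-0.35672 + 0.99317×0.93421×0.99899 = 0.067243 + 0.926892 = 0.994135.
Q̄ = (S_0/π) × [bracket] = (1021/π) × 0.994135 = 323.1 W/m².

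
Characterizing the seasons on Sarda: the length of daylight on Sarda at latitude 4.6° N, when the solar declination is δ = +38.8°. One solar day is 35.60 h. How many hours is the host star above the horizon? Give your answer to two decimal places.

cos h₀ = −tan ϕ · tan δ = −tan(+4.6°) × tan(+38.800°) = -0.0647, so h₀ = 1.6355 rad = 93.71°.
Daylight = 2h₀/(2π) × 35.60 h = (1.6355/π) × 35.60 = 18.53 h.

18.53 h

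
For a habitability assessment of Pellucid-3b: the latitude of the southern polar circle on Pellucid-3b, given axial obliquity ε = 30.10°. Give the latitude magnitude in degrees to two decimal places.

The polar circle is the lowest latitude that experiences at least one full rotation of continuous darkness at the northern-summer solstice; it lies at |ϕ| = 90° − ε = 90° − 30.10° = 59.90°.

59.90°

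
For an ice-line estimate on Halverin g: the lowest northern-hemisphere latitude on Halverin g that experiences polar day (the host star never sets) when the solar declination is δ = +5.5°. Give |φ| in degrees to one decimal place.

|φ| = 84.5°

Polar day requires cos H₀ = −tan φ tan δ ≤ −1, i.e. tan φ tan δ ≥ 1.
The boundary is |tan φ| · |tan δ| = 1, so |φ| = 90° − |δ| = 90° − 5.5° = 84.5° in the northern hemisphere.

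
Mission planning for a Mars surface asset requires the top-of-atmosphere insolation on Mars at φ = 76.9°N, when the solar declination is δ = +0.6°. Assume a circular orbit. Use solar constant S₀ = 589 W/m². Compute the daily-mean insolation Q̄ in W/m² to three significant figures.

Q̄ ≈ 45.5 W/m²

cos H₀ = −tan(+76.9°) tan(+0.600°) = -0.0450, H₀ = 1.6158 rad.
Bracket: H₀ sin φ sin δ + cos φ cos δ sin H₀ = 1.6158×0.97398×0.01047 + 0.22665×0.99995×0.99899 = 0.016477 + 0.226410 = 0.242887.
Q̄ = (S₀/π) × [bracket] = (589/π) × 0.242887 = 45.54 W/m².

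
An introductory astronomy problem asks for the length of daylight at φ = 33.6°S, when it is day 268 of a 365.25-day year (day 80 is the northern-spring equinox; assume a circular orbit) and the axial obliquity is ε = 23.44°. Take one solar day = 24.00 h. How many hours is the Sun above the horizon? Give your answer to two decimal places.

Solar longitude: λ_s = 360° × (268 − 80)/365.25 = 185.298°.
sin δ = sin 23.44° × sin 185.298° = -0.03673, so δ = -2.105°.
cos H₀ = −tan φ · tan δ = −tan(-33.6°) × tan(-2.105°) = -0.0244, so H₀ = 1.5952 rad = 91.40°.
Daylight = 2H₀/(2π) × 24.00 h = (1.5952/π) × 24.00 = 12.19 h.

12.19 h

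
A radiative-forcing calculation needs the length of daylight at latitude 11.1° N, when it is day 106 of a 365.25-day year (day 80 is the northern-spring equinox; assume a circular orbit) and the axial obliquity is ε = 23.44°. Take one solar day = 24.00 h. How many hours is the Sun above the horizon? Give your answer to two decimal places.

Solar longitude: λ_s = 360° × (106 − 80)/365.25 = 25.626°.
sin δ = sin 23.44° × sin 25.626° = 0.17204, so δ = +9.907°.
cos H₀ = −tan φ · tan δ = −tan(+11.1°) × tan(+9.907°) = -0.0343, so H₀ = 1.6051 rad = 91.96°.
Daylight = 2H₀/(2π) × 24.00 h = (1.6051/π) × 24.00 = 12.26 h.

12.26 h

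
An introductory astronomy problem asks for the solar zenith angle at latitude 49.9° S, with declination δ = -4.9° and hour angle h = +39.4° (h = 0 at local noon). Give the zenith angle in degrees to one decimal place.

θ_z = 55.9°

cos θ_z = sin φ sin δ + cos φ cos δ cos h = 0.065337 + 0.495917 = 0.561254.
θ_z = arccos(0.561254) = 55.9°.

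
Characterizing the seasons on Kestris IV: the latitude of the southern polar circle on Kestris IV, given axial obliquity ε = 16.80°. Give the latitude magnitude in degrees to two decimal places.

73.20°

The polar circle is the lowest latitude that experiences at least one full rotation of continuous darkness at the northern-summer solstice; it lies at |φ| = 90° − ε = 90° − 16.80° = 73.20°.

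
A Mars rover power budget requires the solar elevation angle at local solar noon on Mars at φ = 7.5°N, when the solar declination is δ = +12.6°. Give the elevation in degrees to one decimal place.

84.9°

At local noon the hour angle is zero, so the zenith angle equals |φ − δ| = |+7.5° − (+12.600°)| = 5.100°.
Elevation = 90° − 5.100° = 84.9°.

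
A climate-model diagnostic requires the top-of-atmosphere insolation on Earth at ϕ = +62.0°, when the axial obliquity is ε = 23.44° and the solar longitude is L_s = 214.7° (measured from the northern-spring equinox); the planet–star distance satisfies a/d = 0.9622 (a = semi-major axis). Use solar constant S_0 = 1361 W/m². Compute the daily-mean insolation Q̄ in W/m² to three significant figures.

Solar declination: sin δ = sin ε · sin L_s = sin 23.44° × sin 214.7° = -0.22645, so δ = -13.088°.
cos h₀ = −tan(+62.0°) tan(-13.088°) = 0.4373, h₀ = 1.1183 rad.
Bracket: h₀ sin ϕ sin δ + cos ϕ cos δ sin h₀ = 1.1183×0.88295×-0.22645 + 0.46947×0.97402×0.89934 = -0.223597 + 0.411244 = 0.187647.
Inverse-square distance factor (a/d)² = 0.9622² = 0.925829.
Q̄ = (S_0/π) × 0.925829 × [bracket] = (1361/π) × 0.925829 × 0.187647 = 75.26 W/m².

Q̄ ≈ 75.3 W/m²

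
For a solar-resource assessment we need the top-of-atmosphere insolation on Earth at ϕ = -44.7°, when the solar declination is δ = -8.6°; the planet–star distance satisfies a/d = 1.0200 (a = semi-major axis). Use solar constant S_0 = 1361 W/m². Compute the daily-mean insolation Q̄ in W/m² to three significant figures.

Q̄ ≈ 395 W/m²

cos h₀ = −tan(-44.7°) tan(-8.600°) = -0.1497, h₀ = 1.7210 rad.
Bracket: h₀ sin ϕ sin δ + cos ϕ cos δ sin h₀ = 1.7210×-0.70339×-0.14954 + 0.71080×0.98876×0.98874 = 0.181023 + 0.694897 = 0.875920.
Inverse-square distance factor (a/d)² = 1.0200² = 1.040400.
Q̄ = (S_0/π) × 1.040400 × [bracket] = (1361/π) × 1.040400 × 0.875920 = 394.8 W/m².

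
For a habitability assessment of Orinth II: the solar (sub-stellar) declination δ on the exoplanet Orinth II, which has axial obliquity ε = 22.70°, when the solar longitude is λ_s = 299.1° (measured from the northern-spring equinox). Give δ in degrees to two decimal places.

sin δ = sin ε · sin λ_s = sin 22.70° × sin 299.1° = -0.337194.
δ = arcsin(-0.337194) = -19.71°.

δ = -19.71°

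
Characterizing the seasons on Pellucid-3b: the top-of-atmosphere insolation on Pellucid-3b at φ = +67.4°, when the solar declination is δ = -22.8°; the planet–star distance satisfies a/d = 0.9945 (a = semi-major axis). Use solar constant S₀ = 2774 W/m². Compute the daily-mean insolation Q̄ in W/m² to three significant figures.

Q̄ ≈ 0.00 W/m²

cos H₀ = −tan(+67.4°) tan(-22.800°) = 1.0099 ≥ 1 ⇒ polar night, H₀ = 0 and Q̄ = 0.
Inverse-square distance factor (a/d)² = 0.9945² = 0.989030.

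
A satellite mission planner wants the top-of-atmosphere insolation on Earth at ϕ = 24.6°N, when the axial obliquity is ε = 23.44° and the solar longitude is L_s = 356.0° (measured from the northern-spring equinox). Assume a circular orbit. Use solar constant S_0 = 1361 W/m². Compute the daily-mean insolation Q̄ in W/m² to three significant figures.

Q̄ ≈ 386 W/m²

Solar declination: sin δ = sin ε · sin L_s = sin 23.44° × sin 356.0° = -0.02775, so δ = -1.590°.
cos h₀ = −tan(+24.6°) tan(-1.590°) = 0.0127, h₀ = 1.5581 rad.
Bracket: h₀ sin ϕ sin δ + cos ϕ cos δ sin h₀ = 1.5581×0.41628×-0.02775 + 0.90924×0.99961×0.99992 = -0.017999 + 0.908813 = 0.890814.
Q̄ = (S_0/π) × [bracket] = (1361/π) × 0.890814 = 385.9 W/m².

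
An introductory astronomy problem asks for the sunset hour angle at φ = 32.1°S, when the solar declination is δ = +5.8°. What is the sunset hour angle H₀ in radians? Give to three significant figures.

cos H₀ = −tan φ · tan δ = −tan(-32.1°) × tan(+5.800°) = 0.0637, so H₀ = 1.5070 rad = 86.35°.

H₀ = 1.51 rad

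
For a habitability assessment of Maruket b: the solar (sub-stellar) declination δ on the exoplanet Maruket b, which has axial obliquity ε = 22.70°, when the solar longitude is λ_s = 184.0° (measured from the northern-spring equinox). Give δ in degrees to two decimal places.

sin δ = sin ε · sin λ_s = sin 22.70° × sin 184.0° = -0.026919.
δ = arcsin(-0.026919) = -1.54°.

δ = -1.54°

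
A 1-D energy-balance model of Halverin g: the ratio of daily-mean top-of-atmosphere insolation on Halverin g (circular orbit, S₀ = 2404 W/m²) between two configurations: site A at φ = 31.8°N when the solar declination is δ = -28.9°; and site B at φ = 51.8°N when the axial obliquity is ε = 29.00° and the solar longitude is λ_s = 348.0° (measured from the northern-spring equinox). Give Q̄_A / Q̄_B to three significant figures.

Q̄_A / Q̄_B ≈ 0.782

— Configuration A (φ=+31.8°):
cos H₀ = −tan(+31.8°) tan(-28.900°) = 0.3423, H₀ = 1.2215 rad.
Bracket: H₀ sin φ sin δ + cos φ cos δ sin H₀ = 1.2215×0.52696×-0.48328 + 0.84989×0.87546×0.93960 = -0.311078 + 0.699104 = 0.388026.
Q̄ = (S₀/π) × [bracket] = (2404/π) × 0.388026 = 296.92 W/m².
— Configuration B (φ=+51.8°):
Solar declination: sin δ = sin ε · sin λ_s = sin 29.00° × sin 348.0° = -0.10080, so δ = -5.785°.
cos H₀ = −tan(+51.8°) tan(-5.785°) = 0.1287, H₀ = 1.4417 rad.
Bracket: H₀ sin φ sin δ + cos φ cos δ sin H₀ = 1.4417×0.78586×-0.10080 + 0.61841×0.99491×0.99168 = -0.114204 + 0.610143 = 0.495939.
Q̄ = (S₀/π) × [bracket] = (2404/π) × 0.495939 = 379.50 W/m².
Ratio Q̄_A / Q̄_B = 296.92 / 379.50 = 0.7824.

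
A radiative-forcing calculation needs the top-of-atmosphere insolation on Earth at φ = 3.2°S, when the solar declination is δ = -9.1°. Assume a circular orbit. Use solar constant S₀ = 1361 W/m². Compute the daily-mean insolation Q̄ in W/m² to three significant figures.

cos H₀ = −tan(-3.2°) tan(-9.100°) = -0.0090, H₀ = 1.5798 rad.
Bracket: H₀ sin φ sin δ + cos φ cos δ sin H₀ = 1.5798×-0.05582×-0.15816 + 0.99844×0.98741×0.99996 = 0.013947 + 0.985830 = 0.999777.
Q̄ = (S₀/π) × [bracket] = (1361/π) × 0.999777 = 433.1 W/m².

Q̄ ≈ 433 W/m²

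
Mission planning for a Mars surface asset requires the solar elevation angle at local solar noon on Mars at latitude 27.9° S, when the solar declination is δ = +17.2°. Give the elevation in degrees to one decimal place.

At local noon the hour angle is zero, so the zenith angle equals |ϕ − δ| = |-27.9° − (+17.200°)| = 45.100°.
Elevation = 90° − 45.100° = 44.9°.

44.9°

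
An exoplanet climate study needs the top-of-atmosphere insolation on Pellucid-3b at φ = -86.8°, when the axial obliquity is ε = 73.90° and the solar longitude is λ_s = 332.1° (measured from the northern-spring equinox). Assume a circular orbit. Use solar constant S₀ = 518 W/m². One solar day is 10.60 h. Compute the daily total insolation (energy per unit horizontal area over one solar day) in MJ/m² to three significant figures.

Solar declination: sin δ = sin ε · sin λ_s = sin 73.90° × sin 332.1° = -0.44958, so δ = -26.717°.
cos H₀ = −tan(-86.8°) tan(-26.717°) = -9.0024 ≤ −1 ⇒ polar day, H₀ = π.
Bracket: H₀ sin φ sin δ + cos φ cos δ sin H₀ = 3.1416×-0.99844×-0.44958 + 0.05582×0.89324×0.00000 = 1.410197 + 0.000000 = 1.410197.
Q̄ = (S₀/π) × [bracket] = (518/π) × 1.410197 = 232.52 W/m².
Daily total = Q̄ × 10.60 h × 3600 s/h = 232.52 × 10.60 × 3600 / 10⁶ = 8.873 MJ/m².

8.87 MJ/m²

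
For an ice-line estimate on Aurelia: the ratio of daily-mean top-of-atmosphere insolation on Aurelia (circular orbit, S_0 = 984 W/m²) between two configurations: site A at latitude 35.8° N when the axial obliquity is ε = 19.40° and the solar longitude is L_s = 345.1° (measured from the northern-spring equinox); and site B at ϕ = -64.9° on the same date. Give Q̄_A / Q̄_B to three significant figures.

Q̄_A / Q̄_B ≈ 1.33

— Configuration A (ϕ=+35.8°):
Solar declination: sin δ = sin ε · sin L_s = sin 19.40° × sin 345.1° = -0.08541, so δ = -4.900°.
cos h₀ = −tan(+35.8°) tan(-4.900°) = 0.0618, h₀ = 1.5089 rad.
Bracket: h₀ sin ϕ sin δ + cos ϕ cos δ sin h₀ = 1.5089×0.58496×-0.08541 + 0.81106×0.99635×0.99809 = -0.075387 + 0.806556 = 0.731169.
Q̄ = (S_0/π) × [bracket] = (984/π) × 0.731169 = 229.01 W/m².
— Configuration B (ϕ=-64.9°):
cos h₀ = −tan(-64.9°) tan(-4.900°) = -0.1830, h₀ = 1.7548 rad.
Bracket: h₀ sin ϕ sin δ + cos ϕ cos δ sin h₀ = 1.7548×-0.90557×-0.08541 + 0.42420×0.99635×0.98311 = 0.135725 + 0.415513 = 0.551238.
Q̄ = (S_0/π) × [bracket] = (984/π) × 0.551238 = 172.66 W/m².
Ratio Q̄_A / Q̄_B = 229.01 / 172.66 = 1.326.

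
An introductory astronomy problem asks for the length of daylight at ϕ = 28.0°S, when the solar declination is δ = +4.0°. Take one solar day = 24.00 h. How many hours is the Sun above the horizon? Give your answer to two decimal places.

11.72 h

cos h₀ = −tan ϕ · tan δ = −tan(-28.0°) × tan(+4.000°) = 0.0372, so h₀ = 1.5336 rad = 87.87°.
Daylight = 2h₀/(2π) × 24.00 h = (1.5336/π) × 24.00 = 11.72 h.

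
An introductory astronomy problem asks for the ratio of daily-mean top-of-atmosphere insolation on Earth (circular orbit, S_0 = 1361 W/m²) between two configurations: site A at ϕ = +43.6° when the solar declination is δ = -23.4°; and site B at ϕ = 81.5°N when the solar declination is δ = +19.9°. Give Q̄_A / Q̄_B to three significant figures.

— Configuration A (ϕ=+43.6°):
cos h₀ = −tan(+43.6°) tan(-23.400°) = 0.4121, h₀ = 1.1460 rad.
Bracket: h₀ sin ϕ sin δ + cos ϕ cos δ sin h₀ = 1.1460×0.68962×-0.39715 + 0.72417×0.91775×0.91114 = -0.313869 + 0.605550 = 0.291681.
Q̄ = (S_0/π) × [bracket] = (1361/π) × 0.291681 = 126.36 W/m².
— Configuration B (ϕ=+81.5°):
cos h₀ = −tan(+81.5°) tan(+19.900°) = -2.4222 ≤ −1 ⇒ polar day, h₀ = π.
Bracket: h₀ sin ϕ sin δ + cos ϕ cos δ sin h₀ = 3.1416×0.98902×0.34038 + 0.14781×0.94029×0.00000 = 1.057596 + 0.000000 = 1.057596.
Q̄ = (S_0/π) × [bracket] = (1361/π) × 1.057596 = 458.17 W/m².
Ratio Q̄_A / Q̄_B = 126.36 / 458.17 = 0.2758.

Q̄_A / Q̄_B ≈ 0.276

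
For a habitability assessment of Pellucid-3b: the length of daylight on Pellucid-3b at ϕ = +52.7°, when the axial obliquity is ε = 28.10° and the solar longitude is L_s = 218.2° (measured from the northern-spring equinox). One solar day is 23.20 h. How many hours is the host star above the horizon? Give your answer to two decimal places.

Solar declination: sin δ = sin ε · sin L_s = sin 28.10° × sin 218.2° = -0.29128, so δ = -16.934°.
cos h₀ = −tan ϕ · tan δ = −tan(+52.7°) × tan(-16.934°) = 0.3997, so h₀ = 1.1596 rad = 66.44°.
Daylight = 2h₀/(2π) × 23.20 h = (1.1596/π) × 23.20 = 8.56 h.

8.56 h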